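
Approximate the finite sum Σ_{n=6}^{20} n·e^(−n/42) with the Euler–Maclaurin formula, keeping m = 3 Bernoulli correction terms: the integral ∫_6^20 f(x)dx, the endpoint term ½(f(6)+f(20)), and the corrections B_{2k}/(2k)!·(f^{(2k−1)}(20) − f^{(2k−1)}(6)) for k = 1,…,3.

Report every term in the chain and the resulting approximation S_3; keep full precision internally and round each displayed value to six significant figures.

S_3 ≈ 138.941

The integral term ∫_6^20 x·e^(−x/42) dx = 130.164.
½[f(6) + f(20)] = ½[5.20127 + 12.4229] = 8.81209.
Running total after boundary: 138.976.
Correction k=1: B_{2}/2! · (f^{(1)}(20) − f^{(1)}(6)) = 1/12 · (0.325362 − 0.743038) = -0.0348064.
Running total after k=1: 138.941.
Correction k=2: B_{4}/4! · (f^{(3)}(20) − f^{(3)}(6)) = −1/720 · (0.000888692 − 0.00140408) = 7.15815e-07.
Running total after k=2: 138.941.
Correction k=3: B_{6}/6! · (f^{(5)}(20) − f^{(5)}(6)) = 1/30240 · (9.03026e-07 − 1.35314e-06) = -1.48846e-11.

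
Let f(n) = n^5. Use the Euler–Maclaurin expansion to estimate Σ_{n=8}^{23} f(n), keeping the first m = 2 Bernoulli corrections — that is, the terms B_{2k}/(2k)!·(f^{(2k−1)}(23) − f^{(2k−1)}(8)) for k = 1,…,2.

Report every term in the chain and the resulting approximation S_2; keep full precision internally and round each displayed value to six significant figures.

The integral term ∫_8^23 x^5 dx = 2.46290e+07.
Boundary: ½(f(8) + f(23)) = ½(32768.0 + 6.43634e+06) = 3.23456e+06.
Running total after boundary: 2.78635e+07.
Correction k=1: B_{2}/2! · (f^{(1)}(23) − f^{(1)}(8)) = 1/12 · (1.39920e+06 − 20480.0) = 114894.
After k=1: 2.79784e+07.
Correction k=2: B_{4}/4! · (f^{(3)}(23) − f^{(3)}(8)) = −1/720 · (31740.0 − 3840.00) = -38.7500.

S_2 ≈ 2.79784e+07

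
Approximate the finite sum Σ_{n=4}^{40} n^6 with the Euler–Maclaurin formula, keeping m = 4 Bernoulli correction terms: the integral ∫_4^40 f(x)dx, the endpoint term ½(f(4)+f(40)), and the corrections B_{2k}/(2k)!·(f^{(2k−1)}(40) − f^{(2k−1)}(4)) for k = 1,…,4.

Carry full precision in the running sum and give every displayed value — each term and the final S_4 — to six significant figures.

∫_4^40 x^6 dx evaluates to 2.34057e+10.
½[f(4) + f(40)] = ½[4096.00 + 4.09600e+09] = 2.04800e+09.
Integral + boundary = 2.54537e+10.
k=1: B_{2}/(2)! × [f^{(1)}(40) − f^{(1)}(4)] = 1/12 × (6.14400e+08 − 6144.00) = 5.11995e+07.
Running total after k=1: 2.55049e+10.
k=2: B_{4}/(4)! × [f^{(3)}(40) − f^{(3)}(4)] = −1/720 × (7.68000e+06 − 7680.00) = -10656.0.
Running total after k=2: 2.55049e+10.
k=3: B_{6}/(6)! × [f^{(5)}(40) − f^{(5)}(4)] = 1/30240 × (28800.0 − 2880.00) = 0.857143.
Running total after k=3: 2.55049e+10.
k=4: B_{8}/(8)! × [f^{(7)}(40) − f^{(7)}(4)] = −1/1209600 × (0.00000 − 0.00000) = 0.00000.

S_4 ≈ 2.55049e+10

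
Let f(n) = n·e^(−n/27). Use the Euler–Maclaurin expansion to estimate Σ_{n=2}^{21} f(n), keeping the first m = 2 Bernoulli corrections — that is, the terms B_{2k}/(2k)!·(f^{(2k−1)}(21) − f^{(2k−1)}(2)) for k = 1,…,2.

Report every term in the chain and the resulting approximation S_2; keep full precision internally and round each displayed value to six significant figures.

S_2 ≈ 137.370

Integral: ∫_2^21 x·e^(−x/27) dx = 131.680.
Boundary: ½(f(2) + f(21)) = ½(1.85721 + 9.64794) = 5.75257.
Running total after boundary: 137.433.
k=1: B_{2}/(2)! × [f^{(1)}(21) − f^{(1)}(2)] = 1/12 × (0.102095 − 0.859818) = -0.0631436.
Running total after k=1: 137.370.
k=2: B_{4}/(4)! × [f^{(3)}(21) − f^{(3)}(2)] = −1/720 × (0.00140048 − 0.00372706) = 3.23136e-06.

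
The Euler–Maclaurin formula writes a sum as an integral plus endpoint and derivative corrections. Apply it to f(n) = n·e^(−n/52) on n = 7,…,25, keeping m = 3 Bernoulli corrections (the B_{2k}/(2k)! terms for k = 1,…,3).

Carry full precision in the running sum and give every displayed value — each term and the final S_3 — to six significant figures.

The integral term ∫_7^25 x·e^(−x/52) dx = 205.888.
Endpoint term: (f(7) + f(25))/2 = (6.11836 + 15.4577)/2 = 10.7880.
Integral + boundary = 216.676.
k=1: B_{2}/(2)! × [f^{(1)}(25) − f^{(1)}(7)] = 1/12 × (0.321044 − 0.756391) = -0.0362789.
Running total after k=1: 216.640.
k=2: B_{4}/(4)! × [f^{(3)}(25) − f^{(3)}(7)] = −1/720 × (0.000576058 − 0.000926219) = 4.86335e-07.
Running total after k=2: 216.640.
k=3: B_{6}/(6)! × [f^{(5)}(25) − f^{(5)}(7)] = 1/30240 × (3.82169e-07 − 5.81622e-07) = -6.59567e-12.

S_3 ≈ 216.640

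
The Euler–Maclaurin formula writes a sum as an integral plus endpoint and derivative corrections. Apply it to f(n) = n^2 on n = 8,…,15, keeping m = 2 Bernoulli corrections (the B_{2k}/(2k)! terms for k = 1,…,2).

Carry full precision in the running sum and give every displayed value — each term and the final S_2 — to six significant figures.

S_2 ≈ 1100.00

∫_8^15 x^2 dx evaluates to 954.333.
Boundary: ½(f(8) + f(15)) = ½(64.0000 + 225.000) = 144.500.
So far: 1098.83.
k=1: B_{2}/(2)! × [f^{(1)}(15) − f^{(1)}(8)] = 1/12 × (30.0000 − 16.0000) = 1.16667.
Partial sum through k=1: 1100.00.
k=2: B_{4}/(4)! × [f^{(3)}(15) − f^{(3)}(8)] = −1/720 × (0.00000 − 0.00000) = 0.00000.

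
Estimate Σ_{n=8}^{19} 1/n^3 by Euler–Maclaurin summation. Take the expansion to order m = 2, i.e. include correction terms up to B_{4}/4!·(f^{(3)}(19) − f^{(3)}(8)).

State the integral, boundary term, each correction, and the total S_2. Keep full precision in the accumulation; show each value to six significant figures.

S_2 ≈ 0.00753572

The integral term ∫_8^19 1/x^3 dx = 0.00642746.
Boundary: ½(f(8) + f(19)) = ½(0.00195312 + 0.000145794) = 0.00104946.
Running total after boundary: 0.00747692.
k=1: B_{2}/(2)! × [f^{(1)}(19) − f^{(1)}(8)] = 1/12 × (-2.30201e-05 − (-0.000732422)) = 5.91168e-05.
Running total after k=1: 0.00753603.
k=2: B_{4}/(4)! × [f^{(3)}(19) − f^{(3)}(8)] = −1/720 × (-1.27535e-06 − (-0.000228882)) = -3.16120e-07.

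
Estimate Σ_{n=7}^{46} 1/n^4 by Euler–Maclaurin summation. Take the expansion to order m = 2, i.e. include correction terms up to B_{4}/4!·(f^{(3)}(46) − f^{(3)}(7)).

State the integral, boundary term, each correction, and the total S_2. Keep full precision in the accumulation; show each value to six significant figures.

S_2 ≈ 0.00119638

∫_7^46 1/x^4 dx evaluates to 0.000968393.
Endpoint term: (f(7) + f(46))/2 = (0.000416493 + 2.23341e-07)/2 = 0.000208358.
So far: 0.00117675.
Correction k=1: B_{2}/2! · (f^{(1)}(46) − f^{(1)}(7)) = 1/12 · (-1.94210e-08 − (-0.000237996)) = 1.98314e-05.
Running total after k=1: 0.00119658.
Correction k=2: B_{4}/4! · (f^{(3)}(46) − f^{(3)}(7)) = −1/720 · (-2.75345e-10 − (-0.000145712)) = -2.02377e-07.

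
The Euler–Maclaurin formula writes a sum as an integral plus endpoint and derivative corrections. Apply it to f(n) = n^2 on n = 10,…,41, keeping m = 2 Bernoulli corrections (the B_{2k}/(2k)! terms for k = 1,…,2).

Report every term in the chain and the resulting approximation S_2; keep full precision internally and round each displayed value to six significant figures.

S_2 ≈ 23536.0

Integral: ∫_10^41 x^2 dx = 22640.3.
Boundary: ½(f(10) + f(41)) = ½(100.000 + 1681.00) = 890.500.
Integral + boundary = 23530.8.
Order-1 term: 1/12 · (82.0000 − 20.0000) = 5.16667.
After k=1: 23536.0.
Order-2 term: −1/720 · (0.00000 − 0.00000) = 0.00000.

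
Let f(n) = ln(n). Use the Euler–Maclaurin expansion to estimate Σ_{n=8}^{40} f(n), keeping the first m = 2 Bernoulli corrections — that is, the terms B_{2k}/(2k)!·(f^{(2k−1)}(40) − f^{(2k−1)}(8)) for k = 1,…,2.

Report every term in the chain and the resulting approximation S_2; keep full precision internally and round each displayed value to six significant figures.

S_2 ≈ 101.795

The integral term ∫_8^40 ln(x) dx = 98.9196.
Endpoint term: (f(8) + f(40))/2 = (2.07944 + 3.68888)/2 = 2.88416.
Running total after boundary: 101.804.
k=1: B_{2}/(2)! × [f^{(1)}(40) − f^{(1)}(8)] = 1/12 × (0.0250000 − 0.125000) = -0.00833333.
Running total after k=1: 101.795.
k=2: B_{4}/(4)! × [f^{(3)}(40) − f^{(3)}(8)] = −1/720 × (3.12500e-05 − 0.00390625) = 5.38194e-06.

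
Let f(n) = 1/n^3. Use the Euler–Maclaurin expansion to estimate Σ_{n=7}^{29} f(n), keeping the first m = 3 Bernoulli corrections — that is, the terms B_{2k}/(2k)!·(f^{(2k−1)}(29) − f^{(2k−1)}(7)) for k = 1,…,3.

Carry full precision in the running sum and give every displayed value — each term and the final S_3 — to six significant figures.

S_3 ≈ 0.0111909

∫_7^29 1/x^3 dx evaluates to 0.00960955.
Boundary: ½(f(7) + f(29)) = ½(0.00291545 + 4.10021e-05) = 0.00147823.
So far: 0.0110878.
Correction k=1: B_{2}/2! · (f^{(1)}(29) − f^{(1)}(7)) = 1/12 · (-4.24160e-06 − (-0.00124948)) = 0.000103770.
Partial sum through k=1: 0.0111915.
Correction k=2: B_{4}/4! · (f^{(3)}(29) − f^{(3)}(7)) = −1/720 · (-1.00870e-07 − (-0.000509992)) = -7.08182e-07.
Partial sum through k=2: 0.0111908.
Correction k=3: B_{6}/6! · (f^{(5)}(29) − f^{(5)}(7)) = 1/30240 · (-5.03752e-09 − (-0.000437136)) = 1.44554e-08.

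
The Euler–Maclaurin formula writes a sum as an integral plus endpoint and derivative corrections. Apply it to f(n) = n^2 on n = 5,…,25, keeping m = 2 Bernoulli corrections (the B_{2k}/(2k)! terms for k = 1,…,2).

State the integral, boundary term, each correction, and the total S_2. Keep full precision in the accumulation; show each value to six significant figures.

S_2 ≈ 5495.00

The integral term ∫_5^25 x^2 dx = 5166.67.
½[f(5) + f(25)] = ½[25.0000 + 625.000] = 325.000.
Integral + boundary = 5491.67.
Correction k=1: B_{2}/2! · (f^{(1)}(25) − f^{(1)}(5)) = 1/12 · (50.0000 − 10.0000) = 3.33333.
After k=1: 5495.00.
Correction k=2: B_{4}/4! · (f^{(3)}(25) − f^{(3)}(5)) = −1/720 · (0.00000 − 0.00000) = 0.00000.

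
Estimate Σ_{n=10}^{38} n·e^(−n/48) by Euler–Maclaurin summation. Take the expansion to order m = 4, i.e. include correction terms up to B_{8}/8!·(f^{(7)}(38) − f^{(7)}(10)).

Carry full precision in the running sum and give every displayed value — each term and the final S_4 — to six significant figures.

∫_10^38 x·e^(−x/48) dx evaluates to 390.079.
Boundary: ½(f(10) + f(38)) = ½(8.11936 + 17.2174) = 12.6684.
Integral + boundary = 402.748.
Correction k=1: B_{2}/2! · (f^{(1)}(38) − f^{(1)}(10)) = 1/12 · (0.0943935 − 0.642783) = -0.0456991.
Partial sum through k=1: 402.702.
Correction k=2: B_{4}/4! · (f^{(3)}(38) − f^{(3)}(10)) = −1/720 · (0.000434276 − 0.000983792) = 7.63216e-07.
Partial sum through k=2: 402.702.
Correction k=3: B_{6}/6! · (f^{(5)}(38) − f^{(5)}(10)) = 1/30240 · (3.59194e-07 − 7.32898e-07) = -1.23580e-11.
Partial sum through k=3: 402.702.
Correction k=4: B_{8}/8! · (f^{(7)}(38) − f^{(7)}(10)) = −1/1209600 · (2.29991e-10 − 4.50870e-10) = 1.82605e-16.

S_4 ≈ 402.702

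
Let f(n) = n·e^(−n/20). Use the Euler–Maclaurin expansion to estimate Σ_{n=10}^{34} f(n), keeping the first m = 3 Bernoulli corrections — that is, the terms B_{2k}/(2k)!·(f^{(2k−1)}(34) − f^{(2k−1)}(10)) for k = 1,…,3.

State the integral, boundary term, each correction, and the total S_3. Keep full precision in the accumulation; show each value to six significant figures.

S_3 ≈ 172.723

The integral term ∫_10^34 x·e^(−x/20) dx = 166.620.
½[f(10) + f(34)] = ½[6.06531 + 6.21124] = 6.13827.
Integral + boundary = 172.758.
Order-1 term: 1/12 · (-0.127878 − 0.303265) = -0.0359286.
Running total after k=1: 172.723.
Order-2 term: −1/720 · (0.000593721 − 0.00379082) = 4.44041e-06.
Running total after k=2: 172.723.
Order-3 term: 1/30240 · (3.76785e-06 − 1.70587e-05) = -4.39511e-10.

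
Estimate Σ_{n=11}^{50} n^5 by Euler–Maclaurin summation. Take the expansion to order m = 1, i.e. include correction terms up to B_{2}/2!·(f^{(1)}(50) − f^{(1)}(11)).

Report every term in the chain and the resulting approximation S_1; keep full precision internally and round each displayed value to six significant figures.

The integral term ∫_11^50 x^5 dx = 2.60387e+09.
Endpoint term: (f(11) + f(50))/2 = (161051 + 3.12500e+08)/2 = 1.56331e+08.
Running total after boundary: 2.76020e+09.
Correction k=1: B_{2}/2! · (f^{(1)}(50) − f^{(1)}(11)) = 1/12 · (3.12500e+07 − 73205.0) = 2.59807e+06.

S_1 ≈ 2.76280e+09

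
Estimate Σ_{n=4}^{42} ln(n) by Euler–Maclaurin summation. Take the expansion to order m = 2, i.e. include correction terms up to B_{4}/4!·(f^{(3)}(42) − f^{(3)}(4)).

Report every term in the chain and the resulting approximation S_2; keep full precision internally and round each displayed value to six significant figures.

∫_4^42 ln(x) dx evaluates to 113.437.
Endpoint term: (f(4) + f(42))/2 = (1.38629 + 3.73767)/2 = 2.56198.
Integral + boundary = 115.999.
Order-1 term: 1/12 · (0.0238095 − 0.250000) = -0.0188492.
After k=1: 115.980.
Order-2 term: −1/720 · (2.69949e-05 − 0.0312500) = 4.33653e-05.

S_2 ≈ 115.980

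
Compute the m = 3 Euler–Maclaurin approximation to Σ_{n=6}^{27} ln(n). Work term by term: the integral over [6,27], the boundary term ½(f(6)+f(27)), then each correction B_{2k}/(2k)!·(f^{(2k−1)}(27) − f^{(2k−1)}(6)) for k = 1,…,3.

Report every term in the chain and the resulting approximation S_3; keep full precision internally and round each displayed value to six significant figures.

S_3 ≈ 59.7700

The integral term ∫_6^27 ln(x) dx = 57.2370.
Boundary: ½(f(6) + f(27)) = ½(1.79176 + 3.29584) = 2.54380.
Running total after boundary: 59.7808.
k=1: B_{2}/(2)! × [f^{(1)}(27) − f^{(1)}(6)] = 1/12 × (0.0370370 − 0.166667) = -0.0108025.
Running total after k=1: 59.7700.
k=2: B_{4}/(4)! × [f^{(3)}(27) − f^{(3)}(6)] = −1/720 × (0.000101611 − 0.00925926) = 1.27190e-05.
Running total after k=2: 59.7700.
k=3: B_{6}/(6)! × [f^{(5)}(27) − f^{(5)}(6)] = 1/30240 × (1.67260e-06 − 0.00308642) = -1.02009e-07.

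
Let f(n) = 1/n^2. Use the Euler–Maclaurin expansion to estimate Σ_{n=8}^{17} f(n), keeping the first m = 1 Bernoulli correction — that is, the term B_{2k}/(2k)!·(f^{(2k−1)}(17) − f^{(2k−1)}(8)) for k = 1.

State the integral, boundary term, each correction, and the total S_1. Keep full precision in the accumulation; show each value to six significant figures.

S_1 ≈ 0.0760107

Integral: ∫_8^17 1/x^2 dx = 0.0661765.
Endpoint term: (f(8) + f(17))/2 = (0.0156250 + 0.00346021)/2 = 0.00954260.
Integral + boundary = 0.0757191.
Order-1 term: 1/12 · (-0.000407083 − (-0.00390625)) = 0.000291597.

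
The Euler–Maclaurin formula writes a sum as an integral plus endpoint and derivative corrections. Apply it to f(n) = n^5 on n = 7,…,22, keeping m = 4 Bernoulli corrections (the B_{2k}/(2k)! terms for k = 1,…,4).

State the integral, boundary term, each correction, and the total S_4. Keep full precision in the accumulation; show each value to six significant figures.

S_4 ≈ 2.15588e+07

Integral: ∫_7^22 x^5 dx = 1.88770e+07.
Boundary: ½(f(7) + f(22)) = ½(16807.0 + 5.15363e+06) = 2.58522e+06.
So far: 2.14623e+07.
Order-1 term: 1/12 · (1.17128e+06 − 12005.0) = 96606.2.
Partial sum through k=1: 2.15589e+07.
Order-2 term: −1/720 · (29040.0 − 2940.00) = -36.2500.
Partial sum through k=2: 2.15588e+07.
Order-3 term: 1/30240 · (120.000 − 120.000) = 0.00000.
Partial sum through k=3: 2.15588e+07.
Order-4 term: −1/1209600 · (0.00000 − 0.00000) = 0.00000.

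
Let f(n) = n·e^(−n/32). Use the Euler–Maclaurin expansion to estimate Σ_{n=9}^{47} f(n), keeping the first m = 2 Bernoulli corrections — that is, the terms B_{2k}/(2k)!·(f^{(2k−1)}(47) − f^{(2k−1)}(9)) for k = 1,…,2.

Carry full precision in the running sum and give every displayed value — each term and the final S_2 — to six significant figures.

S_2 ≈ 417.123

Integral: ∫_9^47 x·e^(−x/32) dx = 408.371.
Endpoint term: (f(9) + f(47))/2 = (6.79356 + 10.8200)/2 = 8.80679.
Running total after boundary: 417.178.
Order-1 term: 1/12 · (-0.107912 − 0.542541) = -0.0542044.
Running total after k=1: 417.123.
Order-2 term: −1/720 · (0.000344252 − 0.00200412) = 2.30537e-06.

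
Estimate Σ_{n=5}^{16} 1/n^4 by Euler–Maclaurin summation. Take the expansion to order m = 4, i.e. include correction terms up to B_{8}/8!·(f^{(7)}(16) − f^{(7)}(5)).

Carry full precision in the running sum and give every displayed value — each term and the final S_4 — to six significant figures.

∫_5^16 1/x^4 dx evaluates to 0.00258529.
Endpoint term: (f(5) + f(16))/2 = (0.00160000 + 1.52588e-05)/2 = 0.000807629.
So far: 0.00339292.
Correction k=1: B_{2}/2! · (f^{(1)}(16) − f^{(1)}(5)) = 1/12 · (-3.81470e-06 − (-0.00128000)) = 0.000106349.
After k=1: 0.00349926.
Correction k=2: B_{4}/4! · (f^{(3)}(16) − f^{(3)}(5)) = −1/720 · (-4.47035e-07 − (-0.00153600)) = -2.13271e-06.
After k=2: 0.00349713.
Correction k=3: B_{6}/6! · (f^{(5)}(16) − f^{(5)}(5)) = 1/30240 · (-9.77889e-08 − (-0.00344064)) = 1.13775e-07.
After k=3: 0.00349725.
Correction k=4: B_{8}/8! · (f^{(7)}(16) − f^{(7)}(5)) = −1/1209600 · (-3.43789e-08 − (-0.0123863)) = -1.02400e-08.

S_4 ≈ 0.00349724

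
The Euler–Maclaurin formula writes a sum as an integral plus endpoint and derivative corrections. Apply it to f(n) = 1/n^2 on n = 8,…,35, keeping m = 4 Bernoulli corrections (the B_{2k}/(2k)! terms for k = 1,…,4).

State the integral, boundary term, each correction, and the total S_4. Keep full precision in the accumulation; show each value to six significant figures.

∫_8^35 1/x^2 dx evaluates to 0.0964286.
Endpoint term: (f(8) + f(35))/2 = (0.0156250 + 0.000816327)/2 = 0.00822066.
Integral + boundary = 0.104649.
Order-1 term: 1/12 · (-4.66472e-05 − (-0.00390625)) = 0.000321634.
Running total after k=1: 0.104971.
Order-2 term: −1/720 · (-4.56952e-07 − (-0.000732422)) = -1.01662e-06.
Running total after k=2: 0.104970.
Order-3 term: 1/30240 · (-1.11907e-08 − (-0.000343323)) = 1.13529e-08.
Running total after k=3: 0.104970.
Order-4 term: −1/1209600 · (-5.11574e-10 − (-0.000300407)) = -2.48352e-10.

S_4 ≈ 0.104970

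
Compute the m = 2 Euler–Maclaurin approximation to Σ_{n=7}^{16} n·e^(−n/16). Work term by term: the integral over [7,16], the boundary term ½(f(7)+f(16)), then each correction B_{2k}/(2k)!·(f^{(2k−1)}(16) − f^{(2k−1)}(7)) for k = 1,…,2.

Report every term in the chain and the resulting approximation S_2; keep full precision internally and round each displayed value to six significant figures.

S_2 ≈ 54.4169

The integral term ∫_7^16 x·e^(−x/16) dx = 49.2444.
Boundary: ½(f(7) + f(16)) = ½(4.51954 + 5.88607) = 5.20281.
So far: 54.4472.
Order-1 term: 1/12 · (0.00000 − 0.363177) = -0.0302648.
Partial sum through k=1: 54.4169.
Order-2 term: −1/720 · (0.00287406 − 0.00646279) = 4.98435e-06.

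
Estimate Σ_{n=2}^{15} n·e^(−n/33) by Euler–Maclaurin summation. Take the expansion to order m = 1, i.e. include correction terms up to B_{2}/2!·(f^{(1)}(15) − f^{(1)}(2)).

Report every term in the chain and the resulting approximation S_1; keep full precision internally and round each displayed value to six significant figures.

The integral term ∫_2^15 x·e^(−x/33) dx = 81.6565.
Endpoint term: (f(2) + f(15))/2 = (1.88239 + 9.52105)/2 = 5.70172.
Integral + boundary = 87.3582.
k=1: B_{2}/(2)! × [f^{(1)}(15) − f^{(1)}(2)] = 1/12 × (0.346220 − 0.884152) = -0.0448277.

S_1 ≈ 87.3134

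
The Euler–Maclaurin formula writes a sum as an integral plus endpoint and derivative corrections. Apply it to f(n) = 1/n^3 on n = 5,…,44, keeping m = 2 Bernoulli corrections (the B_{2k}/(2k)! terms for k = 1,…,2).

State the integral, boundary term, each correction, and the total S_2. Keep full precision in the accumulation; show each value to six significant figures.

∫_5^44 1/x^3 dx evaluates to 0.0197417.
Endpoint term: (f(5) + f(44))/2 = (0.00800000 + 1.17393e-05)/2 = 0.00400587.
Running total after boundary: 0.0237476.
k=1: B_{2}/(2)! × [f^{(1)}(44) − f^{(1)}(5)] = 1/12 × (-8.00406e-07 − (-0.00480000)) = 0.000399933.
Partial sum through k=1: 0.0241475.
k=2: B_{4}/(4)! × [f^{(3)}(44) − f^{(3)}(5)] = −1/720 × (-8.26866e-09 − (-0.00384000)) = -5.33332e-06.

S_2 ≈ 0.0241422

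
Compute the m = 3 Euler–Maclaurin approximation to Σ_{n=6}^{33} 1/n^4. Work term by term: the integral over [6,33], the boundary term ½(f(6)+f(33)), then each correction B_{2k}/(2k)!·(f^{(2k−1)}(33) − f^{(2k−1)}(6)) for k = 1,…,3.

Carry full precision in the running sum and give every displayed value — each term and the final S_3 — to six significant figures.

S_3 ≈ 0.00196244

Integral: ∫_6^33 1/x^4 dx = 0.00153393.
½[f(6) + f(33)] = ½[0.000771605 + 8.43226e-07] = 0.000386224.
Running total after boundary: 0.00192016.
k=1: B_{2}/(2)! × [f^{(1)}(33) − f^{(1)}(6)] = 1/12 × (-1.02209e-07 − (-0.000514403)) = 4.28584e-05.
After k=1: 0.00196302.
k=2: B_{4}/(4)! × [f^{(3)}(33) − f^{(3)}(6)] = −1/720 × (-2.81568e-09 − (-0.000428669)) = -5.95370e-07.
After k=2: 0.00196242.
k=3: B_{6}/(6)! × [f^{(5)}(33) − f^{(5)}(6)] = 1/30240 × (-1.44792e-10 − (-0.000666819)) = 2.20509e-08.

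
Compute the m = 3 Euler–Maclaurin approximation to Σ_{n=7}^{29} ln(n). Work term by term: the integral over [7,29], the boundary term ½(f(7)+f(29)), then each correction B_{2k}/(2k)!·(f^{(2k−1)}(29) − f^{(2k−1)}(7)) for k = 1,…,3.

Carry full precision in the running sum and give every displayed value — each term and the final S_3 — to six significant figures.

∫_7^29 ln(x) dx evaluates to 62.0302.
Endpoint term: (f(7) + f(29))/2 = (1.94591 + 3.36730)/2 = 2.65660.
So far: 64.6868.
k=1: B_{2}/(2)! × [f^{(1)}(29) − f^{(1)}(7)] = 1/12 × (0.0344828 − 0.142857) = -0.00903120.
Running total after k=1: 64.6778.
k=2: B_{4}/(4)! × [f^{(3)}(29) − f^{(3)}(7)] = −1/720 × (8.20042e-05 − 0.00583090) = 7.98458e-06.
Running total after k=2: 64.6778.
k=3: B_{6}/(6)! × [f^{(5)}(29) − f^{(5)}(7)] = 1/30240 × (1.17010e-06 − 0.00142798) = -4.71827e-08.

S_3 ≈ 64.6778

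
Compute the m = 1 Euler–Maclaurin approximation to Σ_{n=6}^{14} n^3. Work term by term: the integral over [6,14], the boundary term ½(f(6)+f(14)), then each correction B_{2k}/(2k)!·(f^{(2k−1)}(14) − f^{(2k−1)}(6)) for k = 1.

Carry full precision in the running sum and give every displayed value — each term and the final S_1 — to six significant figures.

Integral: ∫_6^14 x^3 dx = 9280.00.
Boundary: ½(f(6) + f(14)) = ½(216.000 + 2744.00) = 1480.00.
Integral + boundary = 10760.0.
Correction k=1: B_{2}/2! · (f^{(1)}(14) − f^{(1)}(6)) = 1/12 · (588.000 − 108.000) = 40.0000.

S_1 ≈ 10800.0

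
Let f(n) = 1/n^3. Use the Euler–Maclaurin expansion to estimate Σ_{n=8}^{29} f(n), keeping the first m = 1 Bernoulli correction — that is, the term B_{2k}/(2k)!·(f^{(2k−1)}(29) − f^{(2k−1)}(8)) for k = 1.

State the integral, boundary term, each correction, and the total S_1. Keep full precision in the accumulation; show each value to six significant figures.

Integral: ∫_8^29 1/x^3 dx = 0.00721797.
Boundary: ½(f(8) + f(29)) = ½(0.00195312 + 4.10021e-05) = 0.000997064.
Integral + boundary = 0.00821503.
Order-1 term: 1/12 · (-4.24160e-06 − (-0.000732422)) = 6.06817e-05.

S_1 ≈ 0.00827571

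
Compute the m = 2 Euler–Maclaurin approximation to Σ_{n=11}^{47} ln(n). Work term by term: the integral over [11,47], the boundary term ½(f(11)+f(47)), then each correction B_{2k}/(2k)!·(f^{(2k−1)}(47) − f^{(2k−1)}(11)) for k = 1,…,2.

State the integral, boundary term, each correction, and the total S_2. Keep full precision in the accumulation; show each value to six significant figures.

S_2 ≈ 121.698

Integral: ∫_11^47 ln(x) dx = 118.580.
Boundary: ½(f(11) + f(47)) = ½(2.39790 + 3.85015) = 3.12402.
Integral + boundary = 121.704.
Correction k=1: B_{2}/2! · (f^{(1)}(47) − f^{(1)}(11)) = 1/12 · (0.0212766 − 0.0909091) = -0.00580271.
Running total after k=1: 121.698.
Correction k=2: B_{4}/4! · (f^{(3)}(47) − f^{(3)}(11)) = −1/720 · (1.92636e-05 − 0.00150263) = 2.06023e-06.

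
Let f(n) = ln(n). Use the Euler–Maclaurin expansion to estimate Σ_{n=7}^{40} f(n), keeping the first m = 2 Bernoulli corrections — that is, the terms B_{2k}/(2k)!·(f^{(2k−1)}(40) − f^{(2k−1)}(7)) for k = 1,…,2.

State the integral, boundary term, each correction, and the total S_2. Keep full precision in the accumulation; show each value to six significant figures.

S_2 ≈ 103.741

The integral term ∫_7^40 ln(x) dx = 100.934.
Endpoint term: (f(7) + f(40))/2 = (1.94591 + 3.68888)/2 = 2.81739.
So far: 103.751.
k=1: B_{2}/(2)! × [f^{(1)}(40) − f^{(1)}(7)] = 1/12 × (0.0250000 − 0.142857) = -0.00982143.
Partial sum through k=1: 103.741.
k=2: B_{4}/(4)! × [f^{(3)}(40) − f^{(3)}(7)] = −1/720 × (3.12500e-05 − 0.00583090) = 8.05507e-06.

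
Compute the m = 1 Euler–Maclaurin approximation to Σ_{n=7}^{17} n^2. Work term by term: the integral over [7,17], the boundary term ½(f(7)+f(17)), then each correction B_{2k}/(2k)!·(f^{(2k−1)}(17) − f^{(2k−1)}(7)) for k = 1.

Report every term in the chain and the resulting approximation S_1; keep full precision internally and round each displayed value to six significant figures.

Integral: ∫_7^17 x^2 dx = 1523.33.
Boundary: ½(f(7) + f(17)) = ½(49.0000 + 289.000) = 169.000.
So far: 1692.33.
Order-1 term: 1/12 · (34.0000 − 14.0000) = 1.66667.

S_1 ≈ 1694.00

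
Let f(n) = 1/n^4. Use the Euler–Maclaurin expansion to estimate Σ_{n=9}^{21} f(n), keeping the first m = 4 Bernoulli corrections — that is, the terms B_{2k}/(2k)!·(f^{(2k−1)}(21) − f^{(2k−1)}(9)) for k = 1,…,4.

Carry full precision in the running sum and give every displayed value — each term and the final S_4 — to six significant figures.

S_4 ≈ 0.000505562

∫_9^21 1/x^4 dx evaluates to 0.000421254.
Endpoint term: (f(9) + f(21))/2 = (0.000152416 + 5.14189e-06)/2 = 7.87788e-05.
Integral + boundary = 0.000500033.
Correction k=1: B_{2}/2! · (f^{(1)}(21) − f^{(1)}(9)) = 1/12 · (-9.79408e-07 − (-6.77404e-05)) = 5.56341e-06.
Partial sum through k=1: 0.000505596.
Correction k=2: B_{4}/4! · (f^{(3)}(21) − f^{(3)}(9)) = −1/720 · (-6.66264e-08 − (-2.50890e-05)) = -3.47533e-08.
Partial sum through k=2: 0.000505562.
Correction k=3: B_{6}/6! · (f^{(5)}(21) − f^{(5)}(9)) = 1/30240 · (-8.46049e-09 − (-1.73455e-05)) = 5.73315e-10.
Partial sum through k=3: 0.000505562.
Correction k=4: B_{8}/8! · (f^{(7)}(21) − f^{(7)}(9)) = −1/1209600 · (-1.72663e-09 − (-1.92728e-05)) = -1.59318e-11.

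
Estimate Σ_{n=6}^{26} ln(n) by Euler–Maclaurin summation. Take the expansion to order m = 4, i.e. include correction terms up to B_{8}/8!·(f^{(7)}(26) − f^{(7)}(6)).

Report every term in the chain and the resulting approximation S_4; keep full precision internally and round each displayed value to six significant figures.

∫_6^26 ln(x) dx evaluates to 53.9600.
Endpoint term: (f(6) + f(26))/2 = (1.79176 + 3.25810)/2 = 2.52493.
Running total after boundary: 56.4849.
k=1: B_{2}/(2)! × [f^{(1)}(26) − f^{(1)}(6)] = 1/12 × (0.0384615 − 0.166667) = -0.0106838.
Partial sum through k=1: 56.4742.
k=2: B_{4}/(4)! × [f^{(3)}(26) − f^{(3)}(6)] = −1/720 × (0.000113792 − 0.00925926) = 1.27020e-05.
Partial sum through k=2: 56.4742.
k=3: B_{6}/(6)! × [f^{(5)}(26) − f^{(5)}(6)] = 1/30240 × (2.01997e-06 − 0.00308642) = -1.01997e-07.
Partial sum through k=3: 56.4742.
k=4: B_{8}/(8)! × [f^{(7)}(26) − f^{(7)}(6)] = −1/1209600 × (8.96436e-08 − 0.00257202) = 2.12626e-09.

S_4 ≈ 56.4742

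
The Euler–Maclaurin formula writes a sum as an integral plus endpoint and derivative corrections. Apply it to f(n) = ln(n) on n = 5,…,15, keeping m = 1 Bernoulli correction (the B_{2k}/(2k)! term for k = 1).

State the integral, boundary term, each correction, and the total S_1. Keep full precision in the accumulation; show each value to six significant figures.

S_1 ≈ 24.7212

Integral: ∫_5^15 ln(x) dx = 22.5736.
½[f(5) + f(15)] = ½[1.60944 + 2.70805] = 2.15874.
Running total after boundary: 24.7323.
Correction k=1: B_{2}/2! · (f^{(1)}(15) − f^{(1)}(5)) = 1/12 · (0.0666667 − 0.200000) = -0.0111111.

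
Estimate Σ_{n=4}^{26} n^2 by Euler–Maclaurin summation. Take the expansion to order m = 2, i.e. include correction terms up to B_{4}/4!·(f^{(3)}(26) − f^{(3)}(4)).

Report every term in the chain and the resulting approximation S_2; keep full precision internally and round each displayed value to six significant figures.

Integral: ∫_4^26 x^2 dx = 5837.33.
½[f(4) + f(26)] = ½[16.0000 + 676.000] = 346.000.
So far: 6183.33.
Correction k=1: B_{2}/2! · (f^{(1)}(26) − f^{(1)}(4)) = 1/12 · (52.0000 − 8.00000) = 3.66667.
After k=1: 6187.00.
Correction k=2: B_{4}/4! · (f^{(3)}(26) − f^{(3)}(4)) = −1/720 · (0.00000 − 0.00000) = 0.00000.

S_2 ≈ 6187.00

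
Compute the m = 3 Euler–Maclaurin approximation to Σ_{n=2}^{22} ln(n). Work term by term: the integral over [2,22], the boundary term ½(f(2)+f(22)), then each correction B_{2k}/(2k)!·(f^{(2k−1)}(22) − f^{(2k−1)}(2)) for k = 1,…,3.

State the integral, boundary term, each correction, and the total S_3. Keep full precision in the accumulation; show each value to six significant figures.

∫_2^22 ln(x) dx evaluates to 46.6166.
½[f(2) + f(22)] = ½[0.693147 + 3.09104] = 1.89209.
Running total after boundary: 48.5087.
Order-1 term: 1/12 · (0.0454545 − 0.500000) = -0.0378788.
Running total after k=1: 48.4709.
Order-2 term: −1/720 · (0.000187829 − 0.250000) = 0.000346961.
Running total after k=2: 48.4712.
Order-3 term: 1/30240 · (4.65691e-06 − 0.750000) = -2.48014e-05.

S_3 ≈ 48.4712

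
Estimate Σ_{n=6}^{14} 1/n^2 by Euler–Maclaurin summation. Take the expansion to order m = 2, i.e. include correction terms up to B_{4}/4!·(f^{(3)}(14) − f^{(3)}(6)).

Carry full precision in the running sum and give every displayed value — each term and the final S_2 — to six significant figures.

S_2 ≈ 0.112385

∫_6^14 1/x^2 dx evaluates to 0.0952381.
½[f(6) + f(14)] = ½[0.0277778 + 0.00510204] = 0.0164399.
So far: 0.111678.
Order-1 term: 1/12 · (-0.000728863 − (-0.00925926)) = 0.000710866.
Running total after k=1: 0.112389.
Order-2 term: −1/720 · (-4.46243e-05 − (-0.00308642)) = -4.22472e-06.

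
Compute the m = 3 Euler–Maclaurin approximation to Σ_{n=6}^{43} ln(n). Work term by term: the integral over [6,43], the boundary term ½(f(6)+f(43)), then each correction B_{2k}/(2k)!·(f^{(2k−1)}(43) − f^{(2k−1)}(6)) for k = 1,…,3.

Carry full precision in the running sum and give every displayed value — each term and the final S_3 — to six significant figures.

The integral term ∫_6^43 ln(x) dx = 113.981.
Endpoint term: (f(6) + f(43))/2 = (1.79176 + 3.76120)/2 = 2.77648.
Running total after boundary: 116.758.
k=1: B_{2}/(2)! × [f^{(1)}(43) − f^{(1)}(6)] = 1/12 × (0.0232558 − 0.166667) = -0.0119509.
Running total after k=1: 116.746.
k=2: B_{4}/(4)! × [f^{(3)}(43) − f^{(3)}(6)] = −1/720 × (2.51550e-05 − 0.00925926) = 1.28251e-05.
Running total after k=2: 116.746.
k=3: B_{6}/(6)! × [f^{(5)}(43) − f^{(5)}(6)] = 1/30240 × (1.63256e-07 − 0.00308642) = -1.02059e-07.

S_3 ≈ 116.746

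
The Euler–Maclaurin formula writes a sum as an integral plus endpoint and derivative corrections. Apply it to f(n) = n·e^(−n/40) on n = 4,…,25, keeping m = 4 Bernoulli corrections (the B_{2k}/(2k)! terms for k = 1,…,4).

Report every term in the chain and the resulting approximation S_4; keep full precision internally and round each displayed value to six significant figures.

∫_4^25 x·e^(−x/40) dx evaluates to 200.834.
Boundary: ½(f(4) + f(25)) = ½(3.61935 + 13.3815) = 8.50044.
Running total after boundary: 209.335.
Correction k=1: B_{2}/2! · (f^{(1)}(25) − f^{(1)}(4)) = 1/12 · (0.200723 − 0.814354) = -0.0511359.
Running total after k=1: 209.283.
Correction k=2: B_{4}/4! · (f^{(3)}(25) − f^{(3)}(4)) = −1/720 · (0.000794529 − 0.00164002) = 1.17429e-06.
Running total after k=2: 209.283.
Correction k=3: B_{6}/6! · (f^{(5)}(25) − f^{(5)}(4)) = 1/30240 · (9.14753e-07 − 1.73192e-06) = -2.70226e-11.
Running total after k=3: 209.283.
Correction k=4: B_{8}/8! · (f^{(7)}(25) − f^{(7)}(4)) = −1/1209600 · (8.33079e-10 − 1.52426e-09) = 5.71415e-16.

S_4 ≈ 209.283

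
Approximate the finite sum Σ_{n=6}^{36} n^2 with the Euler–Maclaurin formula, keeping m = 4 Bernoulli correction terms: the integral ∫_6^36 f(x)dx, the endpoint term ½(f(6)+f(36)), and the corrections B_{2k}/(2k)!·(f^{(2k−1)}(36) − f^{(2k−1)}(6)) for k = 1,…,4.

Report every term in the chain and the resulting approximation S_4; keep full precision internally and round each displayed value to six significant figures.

The integral term ∫_6^36 x^2 dx = 15480.0.
Endpoint term: (f(6) + f(36))/2 = (36.0000 + 1296.00)/2 = 666.000.
So far: 16146.0.
Order-1 term: 1/12 · (72.0000 − 12.0000) = 5.00000.
Partial sum through k=1: 16151.0.
Order-2 term: −1/720 · (0.00000 − 0.00000) = 0.00000.
Partial sum through k=2: 16151.0.
Order-3 term: 1/30240 · (0.00000 − 0.00000) = 0.00000.
Partial sum through k=3: 16151.0.
Order-4 term: −1/1209600 · (0.00000 − 0.00000) = 0.00000.

S_4 ≈ 16151.0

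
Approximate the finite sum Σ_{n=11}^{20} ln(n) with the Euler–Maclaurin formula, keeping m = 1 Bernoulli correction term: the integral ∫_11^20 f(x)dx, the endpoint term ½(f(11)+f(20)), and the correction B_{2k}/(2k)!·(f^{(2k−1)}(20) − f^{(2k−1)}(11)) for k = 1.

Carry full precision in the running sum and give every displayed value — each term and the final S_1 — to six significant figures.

Integral: ∫_11^20 ln(x) dx = 24.5378.
½[f(11) + f(20)] = ½[2.39790 + 2.99573] = 2.69681.
So far: 27.2346.
k=1: B_{2}/(2)! × [f^{(1)}(20) − f^{(1)}(11)] = 1/12 × (0.0500000 − 0.0909091) = -0.00340909.

S_1 ≈ 27.2312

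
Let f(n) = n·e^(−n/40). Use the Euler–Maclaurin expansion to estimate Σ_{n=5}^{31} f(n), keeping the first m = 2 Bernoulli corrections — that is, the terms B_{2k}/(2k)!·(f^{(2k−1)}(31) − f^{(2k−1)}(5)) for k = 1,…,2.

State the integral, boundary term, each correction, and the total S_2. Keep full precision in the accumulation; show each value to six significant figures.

S_2 ≈ 289.387

Integral: ∫_5^31 x·e^(−x/40) dx = 280.096.
½[f(5) + f(31)] = ½[4.41248 + 14.2818] = 9.34715.
So far: 289.443.
k=1: B_{2}/(2)! × [f^{(1)}(31) − f^{(1)}(5)] = 1/12 × (0.103658 − 0.772185) = -0.0557105.
Partial sum through k=1: 289.387.
k=2: B_{4}/(4)! × [f^{(3)}(31) − f^{(3)}(5)] = −1/720 × (0.000640666 − 0.00158574) = 1.31260e-06.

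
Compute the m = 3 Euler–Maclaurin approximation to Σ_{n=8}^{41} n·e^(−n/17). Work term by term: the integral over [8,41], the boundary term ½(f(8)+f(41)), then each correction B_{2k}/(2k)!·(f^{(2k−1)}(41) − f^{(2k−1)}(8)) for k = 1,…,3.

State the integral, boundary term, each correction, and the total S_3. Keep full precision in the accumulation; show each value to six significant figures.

S_3 ≈ 181.366

∫_8^41 x·e^(−x/17) dx evaluates to 177.068.
Endpoint term: (f(8) + f(41))/2 = (4.99708 + 3.67593)/2 = 4.33651.
Integral + boundary = 181.405.
Order-1 term: 1/12 · (-0.126574 − 0.330689) = -0.0381053.
Running total after k=1: 181.366.
Order-2 term: −1/720 · (0.000182489 − 0.00546698) = 7.33958e-06.
Running total after k=2: 181.366.
Order-3 term: 1/30240 · (2.77838e-06 − 3.38744e-05) = -1.02831e-09.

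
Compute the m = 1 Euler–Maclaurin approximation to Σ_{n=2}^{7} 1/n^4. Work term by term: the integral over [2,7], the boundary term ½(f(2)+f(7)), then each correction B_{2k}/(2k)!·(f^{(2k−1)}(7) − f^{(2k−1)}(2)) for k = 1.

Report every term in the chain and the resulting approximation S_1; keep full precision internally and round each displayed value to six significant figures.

S_1 ≈ 0.0825499

The integral term ∫_2^7 1/x^4 dx = 0.0406948.
Endpoint term: (f(2) + f(7))/2 = (0.0625000 + 0.000416493)/2 = 0.0314582.
So far: 0.0721531.
Correction k=1: B_{2}/2! · (f^{(1)}(7) − f^{(1)}(2)) = 1/12 · (-0.000237996 − (-0.125000)) = 0.0103968.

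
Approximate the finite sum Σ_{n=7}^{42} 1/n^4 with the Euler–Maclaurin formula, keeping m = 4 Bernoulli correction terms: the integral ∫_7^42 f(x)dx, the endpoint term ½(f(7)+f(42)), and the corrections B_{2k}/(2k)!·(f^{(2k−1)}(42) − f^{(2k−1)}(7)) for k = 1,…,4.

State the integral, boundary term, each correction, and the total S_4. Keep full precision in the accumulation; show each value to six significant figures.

The integral term ∫_7^42 1/x^4 dx = 0.000967318.
Endpoint term: (f(7) + f(42))/2 = (0.000416493 + 3.21368e-07)/2 = 0.000208407.
Integral + boundary = 0.00117573.
k=1: B_{2}/(2)! × [f^{(1)}(42) − f^{(1)}(7)] = 1/12 × (-3.06065e-08 − (-0.000237996)) = 1.98305e-05.
Partial sum through k=1: 0.00119556.
k=2: B_{4}/(4)! × [f^{(3)}(42) − f^{(3)}(7)] = −1/720 × (-5.20519e-10 − (-0.000145712)) = -2.02377e-07.
Partial sum through k=2: 0.00119535.
k=3: B_{6}/(6)! × [f^{(5)}(42) − f^{(5)}(7)] = 1/30240 × (-1.65244e-11 − (-0.000166528)) = 5.50687e-09.
Partial sum through k=3: 0.00119536.
k=4: B_{8}/(8)! × [f^{(7)}(42) − f^{(7)}(7)] = −1/1209600 × (-8.43082e-13 − (-0.000305868)) = -2.52867e-10.

S_4 ≈ 0.00119536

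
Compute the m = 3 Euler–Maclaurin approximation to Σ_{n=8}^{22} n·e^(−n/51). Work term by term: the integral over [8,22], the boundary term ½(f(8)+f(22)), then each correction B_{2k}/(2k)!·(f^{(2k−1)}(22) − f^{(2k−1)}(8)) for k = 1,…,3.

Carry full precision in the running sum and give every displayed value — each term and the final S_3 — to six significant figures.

Integral: ∫_8^22 x·e^(−x/51) dx = 153.634.
½[f(8) + f(22)] = ½[6.83857 + 14.2916] = 10.5651.
So far: 164.199.
Correction k=1: B_{2}/2! · (f^{(1)}(22) − f^{(1)}(8)) = 1/12 · (0.369390 − 0.720732) = -0.0292785.
After k=1: 164.170.
Correction k=2: B_{4}/4! · (f^{(3)}(22) − f^{(3)}(8)) = −1/720 · (0.000641532 − 0.000934400) = 4.06762e-07.
After k=2: 164.170.
Correction k=3: B_{6}/6! · (f^{(5)}(22) − f^{(5)}(8)) = 1/30240 · (4.38695e-07 − 6.11958e-07) = -5.72960e-12.

S_3 ≈ 164.170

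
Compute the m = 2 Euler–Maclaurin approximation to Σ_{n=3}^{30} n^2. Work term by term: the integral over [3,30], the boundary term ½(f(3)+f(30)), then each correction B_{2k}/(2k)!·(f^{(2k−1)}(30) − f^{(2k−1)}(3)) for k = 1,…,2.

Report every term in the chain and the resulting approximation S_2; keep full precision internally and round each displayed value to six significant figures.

∫_3^30 x^2 dx evaluates to 8991.00.
Boundary: ½(f(3) + f(30)) = ½(9.00000 + 900.000) = 454.500.
So far: 9445.50.
Order-1 term: 1/12 · (60.0000 − 6.00000) = 4.50000.
After k=1: 9450.00.
Order-2 term: −1/720 · (0.00000 − 0.00000) = 0.00000.

S_2 ≈ 9450.00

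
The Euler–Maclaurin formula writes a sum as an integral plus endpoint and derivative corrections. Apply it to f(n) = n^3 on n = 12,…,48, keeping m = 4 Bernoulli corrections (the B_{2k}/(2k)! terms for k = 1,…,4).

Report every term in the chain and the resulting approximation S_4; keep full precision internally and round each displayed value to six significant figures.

The integral term ∫_12^48 x^3 dx = 1.32192e+06.
½[f(12) + f(48)] = ½[1728.00 + 110592] = 56160.0.
So far: 1.37808e+06.
Order-1 term: 1/12 · (6912.00 − 432.000) = 540.000.
Running total after k=1: 1.37862e+06.
Order-2 term: −1/720 · (6.00000 − 6.00000) = 0.00000.
Running total after k=2: 1.37862e+06.
Order-3 term: 1/30240 · (0.00000 − 0.00000) = 0.00000.
Running total after k=3: 1.37862e+06.
Order-4 term: −1/1209600 · (0.00000 − 0.00000) = 0.00000.

S_4 ≈ 1.37862e+06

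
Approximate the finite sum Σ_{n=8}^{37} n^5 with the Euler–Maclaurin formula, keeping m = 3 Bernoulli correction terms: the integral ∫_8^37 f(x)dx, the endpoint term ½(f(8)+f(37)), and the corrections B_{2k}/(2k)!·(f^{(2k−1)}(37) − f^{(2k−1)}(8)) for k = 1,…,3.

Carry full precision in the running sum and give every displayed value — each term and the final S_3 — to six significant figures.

Integral: ∫_8^37 x^5 dx = 4.27577e+08.
½[f(8) + f(37)] = ½[32768.0 + 6.93440e+07] = 3.46884e+07.
Integral + boundary = 4.62266e+08.
k=1: B_{2}/(2)! × [f^{(1)}(37) − f^{(1)}(8)] = 1/12 × (9.37080e+06 − 20480.0) = 779194.
After k=1: 4.63045e+08.
k=2: B_{4}/(4)! × [f^{(3)}(37) − f^{(3)}(8)] = −1/720 × (82140.0 − 3840.00) = -108.750.
After k=2: 4.63045e+08.
k=3: B_{6}/(6)! × [f^{(5)}(37) − f^{(5)}(8)] = 1/30240 × (120.000 − 120.000) = 0.00000.

S_3 ≈ 4.63045e+08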